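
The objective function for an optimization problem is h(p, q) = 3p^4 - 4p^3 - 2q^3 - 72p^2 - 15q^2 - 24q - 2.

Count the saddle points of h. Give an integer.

h separates as a function of p plus a function of q, so ∇h=0 decouples.
∂h/∂p = 12p(p - 4)(p + 3) = 0 at p ∈ {-3, 0, 4}; ∂h/∂q = -6(q + 1)(q + 4) = 0 at q ∈ {-4, -1}.
The Hessian is diagonal: diag(h_pp, h_qq). Second derivatives: h_pp(-3)=252, h_pp(0)=-144, h_pp(4)=336; h_qq(-4)=18, h_qq(-1)=-18.
Saddle points occur where the two diagonal entries have opposite signs: (-3, -1), (0, -4), (4, -1). Count: 3.

3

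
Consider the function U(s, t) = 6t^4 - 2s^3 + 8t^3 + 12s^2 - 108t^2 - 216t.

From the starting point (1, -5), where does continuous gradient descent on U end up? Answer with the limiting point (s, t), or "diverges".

(0, -3)

U is separable, so gradient descent decouples: s follows -∂U/∂s, t follows -∂U/∂t.
∂U/∂s = -6s(s - 4); at s=1 this is 18, so s decreases.
∂U/∂t = 24(t - 3)(t + 1)(t + 3); at t=-5 this is -1536, so t increases.
s converges to its nearest critical value 0 (a local min of the s-part); t converges to -3. The iterate converges to (0, -3).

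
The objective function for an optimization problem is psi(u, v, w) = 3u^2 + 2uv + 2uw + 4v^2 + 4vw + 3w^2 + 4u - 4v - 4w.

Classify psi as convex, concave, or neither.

convex

psi is quadratic, so its Hessian is the constant matrix H = [[6, 2, 2], [2, 8, 4], [2, 4, 6]].
Leading principal minors: 6, 44, 168.
All positive ⇒ H ≻ 0 ⇒ convex.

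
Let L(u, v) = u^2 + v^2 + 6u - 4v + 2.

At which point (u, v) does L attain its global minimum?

L(u,v) separates as P(u) + Q(v) + 2, so its minimum is min P + min Q + 2.
P'(u) = 2u + 6 vanishes at u ∈ {-3}; Q'(v) = 2v - 4 vanishes at v ∈ {2}.
Local minima of P (where P''>0): P(-3)=-9. Local minima of Q: Q(2)=-4.
So the global minimum of L is P(-3) + Q(2) + 2 = -9 − 4 + 2 = -11, attained at (-3, 2).

(-3, 2)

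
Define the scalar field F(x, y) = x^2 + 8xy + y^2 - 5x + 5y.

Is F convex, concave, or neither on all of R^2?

F is quadratic, so its Hessian is the constant matrix H = [[2, 8], [8, 2]].
det(H) = -60, tr(H) = 4.
det(H) < 0, so H is indefinite: neither convex nor concave.

neither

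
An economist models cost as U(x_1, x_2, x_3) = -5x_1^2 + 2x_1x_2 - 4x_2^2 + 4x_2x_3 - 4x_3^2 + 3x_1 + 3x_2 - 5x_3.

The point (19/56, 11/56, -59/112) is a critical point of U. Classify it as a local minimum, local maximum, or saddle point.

local maximum

The Hessian is constant: H = [[-10, 2, 0], [2, -8, 4], [0, 4, -8]].
Leading principal minors: Δ₁ = -10, Δ₂ = 76, Δ₃ = -448.
The minors alternate sign starting negative (−, +, −), so H is negative definite: a local maximum.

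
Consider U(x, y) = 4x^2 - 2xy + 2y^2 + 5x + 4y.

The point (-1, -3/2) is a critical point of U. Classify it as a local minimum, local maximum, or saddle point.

local minimum

The Hessian of U is constant: H = [[8, -2], [-2, 4]].
det(H) = 8·4 − (-2)² = 28.
det(H) > 0 and tr(H) = 12 > 0, so H is positive definite and the point is a local minimum.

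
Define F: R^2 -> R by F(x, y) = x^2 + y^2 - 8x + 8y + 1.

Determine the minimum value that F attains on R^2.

F(x,y) separates as P(x) + Q(y) + 1, so its minimum is min P + min Q + 1.
P'(x) = 2x - 8 vanishes at x ∈ {4}; Q'(y) = 2y + 8 vanishes at y ∈ {-4}.
Local minima of P (where P''>0): P(4)=-16. Local minima of Q: Q(-4)=-16.
So the global minimum of F is P(4) + Q(-4) + 1 = -16 − 16 + 1 = -31, attained at (4, -4).

-31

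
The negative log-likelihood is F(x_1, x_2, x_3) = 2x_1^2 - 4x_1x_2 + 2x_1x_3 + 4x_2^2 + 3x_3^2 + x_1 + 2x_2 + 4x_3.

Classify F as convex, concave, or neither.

convex

F is quadratic, so its Hessian is the constant matrix H = [[4, -4, 2], [-4, 8, 0], [2, 0, 6]].
Leading principal minors: 4, 16, 64.
All positive ⇒ H ≻ 0 ⇒ convex.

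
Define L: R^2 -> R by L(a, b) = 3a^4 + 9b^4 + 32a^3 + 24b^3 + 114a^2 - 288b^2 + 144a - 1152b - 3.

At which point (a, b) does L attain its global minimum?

L(a,b) separates as P(a) + Q(b) − 3, so its minimum is min P + min Q − 3.
P'(a) = 12(a + 1)(a + 3)(a + 4) vanishes at a ∈ {-4, -3, -1}; Q'(b) = 36(b - 4)(b + 2)(b + 4) vanishes at b ∈ {-4, -2, 4}.
Local minima of P (where P''>0): P(-4)=-32, P(-1)=-59. Local minima of Q: Q(-4)=768, Q(4)=-5376.
So the global minimum of L is P(-1) + Q(4) − 3 = -59 − 5376 − 3 = -5438, attained at (-1, 4).

(-1, 4)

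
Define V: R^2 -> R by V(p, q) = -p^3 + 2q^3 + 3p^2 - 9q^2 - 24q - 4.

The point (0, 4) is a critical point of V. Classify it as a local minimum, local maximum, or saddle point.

local minimum

The mixed partial ∂²V/∂p∂q is 0, so the Hessian at any point is diag(V_pp, V_qq) = diag(6(-p + 1), 6(2q - 3)).
At (0, 4): H = diag(6, 30).
Both eigenvalues are positive, so H is positive definite: a local minimum.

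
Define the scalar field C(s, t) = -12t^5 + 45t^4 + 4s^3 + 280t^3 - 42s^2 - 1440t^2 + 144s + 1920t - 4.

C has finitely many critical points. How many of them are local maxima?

C separates as a function of s plus a function of t, so ∇C=0 decouples.
∂C/∂s = 12(s - 4)(s - 3) = 0 at s ∈ {3, 4}; ∂C/∂t = -60(t - 4)(t - 2)(t - 1)(t + 4) = 0 at t ∈ {-4, 1, 2, 4}.
The Hessian is diagonal: diag(C_ss, C_tt). Second derivatives: C_ss(3)=-12, C_ss(4)=12; C_tt(-4)=14400, C_tt(1)=-900, C_tt(2)=720, C_tt(4)=-2880.
Local maxima occur where both diagonal entries negative: (3, 1), (3, 4). Count: 2.

2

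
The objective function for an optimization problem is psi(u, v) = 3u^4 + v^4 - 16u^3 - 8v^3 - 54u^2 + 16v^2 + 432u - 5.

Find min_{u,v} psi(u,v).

psi(u,v) separates as P(u) + Q(v) − 5, so its minimum is min P + min Q − 5.
P'(u) = 12(u - 4)(u - 3)(u + 3) vanishes at u ∈ {-3, 3, 4}; Q'(v) = 4v(v - 4)(v - 2) vanishes at v ∈ {0, 2, 4}.
Local minima of P (where P''>0): P(-3)=-1107, P(4)=608. Local minima of Q: Q(0)=0, Q(4)=0.
So the global minimum of psi is P(-3) + Q(0) − 5 = -1107 + 0 − 5 = -1112, attained at (-3, 0).

-1112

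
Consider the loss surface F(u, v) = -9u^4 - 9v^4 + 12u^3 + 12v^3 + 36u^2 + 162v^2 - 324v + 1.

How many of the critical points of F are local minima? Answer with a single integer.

F separates as a function of u plus a function of v, so ∇F=0 decouples.
∂F/∂u = -36u(u - 2)(u + 1) = 0 at u ∈ {-1, 0, 2}; ∂F/∂v = -36(v - 3)(v - 1)(v + 3) = 0 at v ∈ {-3, 1, 3}.
The Hessian is diagonal: diag(F_uu, F_vv). Second derivatives: F_uu(-1)=-108, F_uu(0)=72, F_uu(2)=-216; F_vv(-3)=-864, F_vv(1)=288, F_vv(3)=-432.
Local minima occur where both diagonal entries positive: (0, 1). Count: 1.

1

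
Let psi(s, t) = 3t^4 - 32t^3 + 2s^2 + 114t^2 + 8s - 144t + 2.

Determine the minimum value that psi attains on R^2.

psi(s,t) separates as P(s) + Q(t) + 2, so its minimum is min P + min Q + 2.
P'(s) = 4s + 8 vanishes at s ∈ {-2}; Q'(t) = 12(t - 4)(t - 3)(t - 1) vanishes at t ∈ {1, 3, 4}.
Local minima of P (where P''>0): P(-2)=-8. Local minima of Q: Q(1)=-59, Q(4)=-32.
So the global minimum of psi is P(-2) + Q(1) + 2 = -8 − 59 + 2 = -65, attained at (-2, 1).

-65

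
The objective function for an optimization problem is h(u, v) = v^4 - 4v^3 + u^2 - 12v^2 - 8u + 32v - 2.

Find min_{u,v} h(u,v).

-82

h(u,v) separates as P(u) + Q(v) − 2, so its minimum is min P + min Q − 2.
P'(u) = 2u - 8 vanishes at u ∈ {4}; Q'(v) = 4(v - 4)(v - 1)(v + 2) vanishes at v ∈ {-2, 1, 4}.
Local minima of P (where P''>0): P(4)=-16. Local minima of Q: Q(-2)=-64, Q(4)=-64.
So the global minimum of h is P(4) + Q(-2) − 2 = -16 − 64 − 2 = -82, attained at (4, -2).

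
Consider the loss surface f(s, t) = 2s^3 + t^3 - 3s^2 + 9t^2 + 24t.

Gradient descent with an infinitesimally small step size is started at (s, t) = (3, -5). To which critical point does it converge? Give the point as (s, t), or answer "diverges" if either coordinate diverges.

f is separable, so gradient descent decouples: s follows -∂f/∂s, t follows -∂f/∂t.
∂f/∂s = 6s(s - 1); at s=3 this is 36, so s decreases.
∂f/∂t = 3(t + 2)(t + 4); at t=-5 this is 9, so t decreases.
The t-coordinate has no critical point in that direction and runs off to infinity.

diverges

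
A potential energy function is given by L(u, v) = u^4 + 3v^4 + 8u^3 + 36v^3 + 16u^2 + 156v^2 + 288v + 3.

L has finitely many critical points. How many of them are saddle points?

4

L separates as a function of u plus a function of v, so ∇L=0 decouples.
∂L/∂u = 4u(u + 2)(u + 4) = 0 at u ∈ {-4, -2, 0}; ∂L/∂v = 12(v + 2)(v + 3)(v + 4) = 0 at v ∈ {-4, -3, -2}.
The Hessian is diagonal: diag(L_uu, L_vv). Second derivatives: L_uu(-4)=32, L_uu(-2)=-16, L_uu(0)=32; L_vv(-4)=24, L_vv(-3)=-12, L_vv(-2)=24.
Saddle points occur where the two diagonal entries have opposite signs: (-4, -3), (-2, -4), (-2, -2), (0, -3). Count: 4.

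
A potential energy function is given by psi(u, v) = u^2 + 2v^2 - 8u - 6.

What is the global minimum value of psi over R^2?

psi(u,v) separates as P(u) + Q(v) − 6, so its minimum is min P + min Q − 6.
P'(u) = 2u - 8 vanishes at u ∈ {4}; Q'(v) = 4v vanishes at v ∈ {0}.
Local minima of P (where P''>0): P(4)=-16. Local minima of Q: Q(0)=0.
So the global minimum of psi is P(4) + Q(0) − 6 = -16 + 0 − 6 = -22, attained at (4, 0).

-22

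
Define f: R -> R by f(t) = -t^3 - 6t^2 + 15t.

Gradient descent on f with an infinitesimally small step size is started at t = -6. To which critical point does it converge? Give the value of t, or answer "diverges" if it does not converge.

f'(t) = -3(t - 1)(t + 5), so f'(-6) = -21.
Gradient descent moves in the -f' direction, i.e. t is increasing.
The nearest critical point in that direction is t = -5, where f'' = 18 > 0 (a local minimum). The iterate converges there.

-5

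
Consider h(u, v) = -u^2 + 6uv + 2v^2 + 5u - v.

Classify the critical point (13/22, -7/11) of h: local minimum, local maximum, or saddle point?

saddle point

The Hessian of h is constant: H = [[-2, 6], [6, 4]].
det(H) = (-2)·4 − 6² = -44.
Since det(H) < 0, H is indefinite and the critical point is a saddle point.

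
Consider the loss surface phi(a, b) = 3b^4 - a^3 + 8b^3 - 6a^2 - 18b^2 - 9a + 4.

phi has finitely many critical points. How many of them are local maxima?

phi separates as a function of a plus a function of b, so ∇phi=0 decouples.
∂phi/∂a = -3(a + 1)(a + 3) = 0 at a ∈ {-3, -1}; ∂phi/∂b = 12b(b - 1)(b + 3) = 0 at b ∈ {-3, 0, 1}.
The Hessian is diagonal: diag(phi_aa, phi_bb). Second derivatives: phi_aa(-3)=6, phi_aa(-1)=-6; phi_bb(-3)=144, phi_bb(0)=-36, phi_bb(1)=48.
Local maxima occur where both diagonal entries negative: (-1, 0). Count: 1.

1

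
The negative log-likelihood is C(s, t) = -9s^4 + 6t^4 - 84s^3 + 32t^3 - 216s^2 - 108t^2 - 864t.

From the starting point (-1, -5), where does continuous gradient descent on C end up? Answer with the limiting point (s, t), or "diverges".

C is separable, so gradient descent decouples: s follows -∂C/∂s, t follows -∂C/∂t.
∂C/∂s = -36s(s + 3)(s + 4); at s=-1 this is 216, so s decreases.
∂C/∂t = 24(t - 3)(t + 3)(t + 4); at t=-5 this is -384, so t increases.
s converges to its nearest critical value -3 (a local min of the s-part); t converges to -4. The iterate converges to (-3, -4).

(-3, -4)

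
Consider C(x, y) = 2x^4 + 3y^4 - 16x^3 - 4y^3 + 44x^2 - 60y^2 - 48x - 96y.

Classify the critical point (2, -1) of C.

local maximum

The mixed partial ∂²C/∂x∂y is 0, so the Hessian at any point is diag(C_xx, C_yy) = diag(8(3x^2 - 12x + 11), 12(3y^2 - 2y - 10)).
At (2, -1): H = diag(-8, -60).
Both eigenvalues are negative, so H is negative definite: a local maximum.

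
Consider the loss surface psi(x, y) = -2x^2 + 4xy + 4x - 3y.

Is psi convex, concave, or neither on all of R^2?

neither

psi is quadratic, so its Hessian is the constant matrix H = [[-4, 4], [4, 0]].
det(H) = -16, tr(H) = -4.
det(H) < 0, so H is indefinite: neither convex nor concave.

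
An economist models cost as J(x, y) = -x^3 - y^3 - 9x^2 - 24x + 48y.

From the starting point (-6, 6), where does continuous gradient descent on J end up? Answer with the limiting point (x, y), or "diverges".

J is separable, so gradient descent decouples: x follows -∂J/∂x, y follows -∂J/∂y.
∂J/∂x = -3(x + 2)(x + 4); at x=-6 this is -24, so x increases.
∂J/∂y = -3(y - 4)(y + 4); at y=6 this is -60, so y increases.
The y-coordinate has no critical point in that direction and runs off to infinity.

diverges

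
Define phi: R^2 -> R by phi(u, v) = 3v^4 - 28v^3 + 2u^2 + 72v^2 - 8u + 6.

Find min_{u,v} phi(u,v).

-2

phi(u,v) separates as P(u) + Q(v) + 6, so its minimum is min P + min Q + 6.
P'(u) = 4u - 8 vanishes at u ∈ {2}; Q'(v) = 12v(v - 4)(v - 3) vanishes at v ∈ {0, 3, 4}.
Local minima of P (where P''>0): P(2)=-8. Local minima of Q: Q(0)=0, Q(4)=128.
So the global minimum of phi is P(2) + Q(0) + 6 = -8 + 0 + 6 = -2, attained at (2, 0).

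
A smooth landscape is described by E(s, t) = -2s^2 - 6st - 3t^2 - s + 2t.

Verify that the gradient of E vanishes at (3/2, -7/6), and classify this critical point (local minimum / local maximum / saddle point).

saddle point

∇E = (-4s - 6t - 1, -6s - 6t + 2); substituting (3/2, -7/6) gives ∇E = (0, 0), so (3/2, -7/6) is indeed a critical point.
The Hessian of E is constant: H = [[-4, -6], [-6, -6]].
det(H) = (-4)·(-6) − (-6)² = -12.
Since det(H) < 0, H is indefinite and the critical point is a saddle point.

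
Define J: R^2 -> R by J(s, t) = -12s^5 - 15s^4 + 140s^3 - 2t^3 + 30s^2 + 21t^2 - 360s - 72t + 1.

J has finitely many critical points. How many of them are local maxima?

2

J separates as a function of s plus a function of t, so ∇J=0 decouples.
∂J/∂s = -60(s - 2)(s - 1)(s + 1)(s + 3) = 0 at s ∈ {-3, -1, 1, 2}; ∂J/∂t = -6(t - 4)(t - 3) = 0 at t ∈ {3, 4}.
The Hessian is diagonal: diag(J_ss, J_tt). Second derivatives: J_ss(-3)=2400, J_ss(-1)=-720, J_ss(1)=480, J_ss(2)=-900; J_tt(3)=6, J_tt(4)=-6.
Local maxima occur where both diagonal entries negative: (-1, 4), (2, 4). Count: 2.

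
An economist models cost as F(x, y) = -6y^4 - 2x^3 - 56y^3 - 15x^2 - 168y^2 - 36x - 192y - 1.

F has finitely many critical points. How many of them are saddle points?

F separates as a function of x plus a function of y, so ∇F=0 decouples.
∂F/∂x = -6(x + 2)(x + 3) = 0 at x ∈ {-3, -2}; ∂F/∂y = -24(y + 1)(y + 2)(y + 4) = 0 at y ∈ {-4, -2, -1}.
The Hessian is diagonal: diag(F_xx, F_yy). Second derivatives: F_xx(-3)=6, F_xx(-2)=-6; F_yy(-4)=-144, F_yy(-2)=48, F_yy(-1)=-72.
Saddle points occur where the two diagonal entries have opposite signs: (-3, -4), (-3, -1), (-2, -2). Count: 3.

3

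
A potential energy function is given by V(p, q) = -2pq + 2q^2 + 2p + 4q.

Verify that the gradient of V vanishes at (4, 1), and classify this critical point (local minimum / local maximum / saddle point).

∇V = (-2q + 2, -2p + 4q + 4); substituting (4, 1) gives ∇V = (0, 0), so (4, 1) is indeed a critical point.
The Hessian of V is constant: H = [[0, -2], [-2, 4]].
det(H) = 0·4 − (-2)² = -4.
Since det(H) < 0, H is indefinite and the critical point is a saddle point.

saddle point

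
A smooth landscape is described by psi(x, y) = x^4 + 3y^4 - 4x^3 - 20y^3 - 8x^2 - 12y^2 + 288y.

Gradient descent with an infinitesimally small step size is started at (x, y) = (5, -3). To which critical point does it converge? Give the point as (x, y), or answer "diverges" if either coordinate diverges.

(4, -2)

psi is separable, so gradient descent decouples: x follows -∂psi/∂x, y follows -∂psi/∂y.
∂psi/∂x = 4x(x - 4)(x + 1); at x=5 this is 120, so x decreases.
∂psi/∂y = 12(y - 4)(y - 3)(y + 2); at y=-3 this is -504, so y increases.
x converges to its nearest critical value 4 (a local min of the x-part); y converges to -2. The iterate converges to (4, -2).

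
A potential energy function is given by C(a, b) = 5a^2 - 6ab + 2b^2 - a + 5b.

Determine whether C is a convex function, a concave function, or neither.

C is quadratic, so its Hessian is the constant matrix H = [[10, -6], [-6, 4]].
det(H) = 4, tr(H) = 14.
det(H) > 0 and tr(H) > 0, so H is positive definite everywhere: convex.

convex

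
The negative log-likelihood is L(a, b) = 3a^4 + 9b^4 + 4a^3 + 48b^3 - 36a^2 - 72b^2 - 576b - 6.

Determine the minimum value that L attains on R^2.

L(a,b) separates as P(a) + Q(b) − 6, so its minimum is min P + min Q − 6.
P'(a) = 12a(a - 2)(a + 3) vanishes at a ∈ {-3, 0, 2}; Q'(b) = 36(b - 2)(b + 2)(b + 4) vanishes at b ∈ {-4, -2, 2}.
Local minima of P (where P''>0): P(-3)=-189, P(2)=-64. Local minima of Q: Q(-4)=384, Q(2)=-912.
So the global minimum of L is P(-3) + Q(2) − 6 = -189 − 912 − 6 = -1107, attained at (-3, 2).

-1107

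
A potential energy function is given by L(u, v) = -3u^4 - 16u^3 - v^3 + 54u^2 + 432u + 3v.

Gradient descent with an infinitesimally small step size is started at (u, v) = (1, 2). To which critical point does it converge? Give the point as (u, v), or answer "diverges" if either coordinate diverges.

diverges

L is separable, so gradient descent decouples: u follows -∂L/∂u, v follows -∂L/∂v.
∂L/∂u = -12(u - 3)(u + 3)(u + 4); at u=1 this is 480, so u decreases.
∂L/∂v = -3(v - 1)(v + 1); at v=2 this is -9, so v increases.
The v-coordinate has no critical point in that direction and runs off to infinity.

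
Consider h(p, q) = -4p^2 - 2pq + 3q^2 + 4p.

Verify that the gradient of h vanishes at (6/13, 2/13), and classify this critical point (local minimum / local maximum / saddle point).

∇h = (-8p - 2q + 4, -2p + 6q); substituting (6/13, 2/13) gives ∇h = (0, 0), so (6/13, 2/13) is indeed a critical point.
The Hessian of h is constant: H = [[-8, -2], [-2, 6]].
det(H) = (-8)·6 − (-2)² = -52.
Since det(H) < 0, H is indefinite and the critical point is a saddle point.

saddle point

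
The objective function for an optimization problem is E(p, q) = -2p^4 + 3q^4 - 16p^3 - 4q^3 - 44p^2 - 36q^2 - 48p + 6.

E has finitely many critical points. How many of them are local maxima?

E separates as a function of p plus a function of q, so ∇E=0 decouples.
∂E/∂p = -8(p + 1)(p + 2)(p + 3) = 0 at p ∈ {-3, -2, -1}; ∂E/∂q = 12q(q - 3)(q + 2) = 0 at q ∈ {-2, 0, 3}.
The Hessian is diagonal: diag(E_pp, E_qq). Second derivatives: E_pp(-3)=-16, E_pp(-2)=8, E_pp(-1)=-16; E_qq(-2)=120, E_qq(0)=-72, E_qq(3)=180.
Local maxima occur where both diagonal entries negative: (-3, 0), (-1, 0). Count: 2.

2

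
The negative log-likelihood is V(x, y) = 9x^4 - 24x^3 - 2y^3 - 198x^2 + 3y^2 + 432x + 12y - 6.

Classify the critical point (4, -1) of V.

The mixed partial ∂²V/∂x∂y is 0, so the Hessian at any point is diag(V_xx, V_yy) = diag(36(3x^2 - 4x - 11), 6(-2y + 1)).
At (4, -1): H = diag(756, 18).
Both eigenvalues are positive, so H is positive definite: a local minimum.

local minimum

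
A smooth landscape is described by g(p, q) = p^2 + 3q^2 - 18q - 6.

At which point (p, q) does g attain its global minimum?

g(p,q) separates as A(p) + B(q) − 6, so its minimum is min A + min B − 6.
A'(p) = 2p vanishes at p ∈ {0}; B'(q) = 6q - 18 vanishes at q ∈ {3}.
Local minima of A (where A''>0): A(0)=0. Local minima of B: B(3)=-27.
So the global minimum of g is A(0) + B(3) − 6 = 0 − 27 − 6 = -33, attained at (0, 3).

(0, 3)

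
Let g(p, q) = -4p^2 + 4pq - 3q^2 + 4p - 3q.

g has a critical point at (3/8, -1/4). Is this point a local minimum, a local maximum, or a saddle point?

local maximum

The Hessian of g is constant: H = [[-8, 4], [4, -6]].
det(H) = (-8)·(-6) − 4² = 32.
det(H) > 0 and tr(H) = -14 < 0, so H is negative definite and the point is a local maximum.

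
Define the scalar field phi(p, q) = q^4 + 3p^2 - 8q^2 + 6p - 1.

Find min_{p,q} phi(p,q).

phi(p,q) separates as A(p) + B(q) − 1, so its minimum is min A + min B − 1.
A'(p) = 6p + 6 vanishes at p ∈ {-1}; B'(q) = 4q(q - 2)(q + 2) vanishes at q ∈ {-2, 0, 2}.
Local minima of A (where A''>0): A(-1)=-3. Local minima of B: B(-2)=-16, B(2)=-16.
So the global minimum of phi is A(-1) + B(-2) − 1 = -3 − 16 − 1 = -20, attained at (-1, -2).

-20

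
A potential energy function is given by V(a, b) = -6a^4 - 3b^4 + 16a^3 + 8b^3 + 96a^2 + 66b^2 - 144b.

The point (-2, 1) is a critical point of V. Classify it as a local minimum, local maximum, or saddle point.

The mixed partial ∂²V/∂a∂b is 0, so the Hessian at any point is diag(V_aa, V_bb) = diag(24(-3a^2 + 4a + 8), 12(-3b^2 + 4b + 11)).
At (-2, 1): H = diag(-288, 144).
The eigenvalues have opposite signs, so H is indefinite: a saddle point.

saddle point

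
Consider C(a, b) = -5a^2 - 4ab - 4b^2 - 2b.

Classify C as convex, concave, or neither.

C is quadratic, so its Hessian is the constant matrix H = [[-10, -4], [-4, -8]].
det(H) = 64, tr(H) = -18.
det(H) > 0 and tr(H) < 0, so H is negative definite everywhere: concave.

concave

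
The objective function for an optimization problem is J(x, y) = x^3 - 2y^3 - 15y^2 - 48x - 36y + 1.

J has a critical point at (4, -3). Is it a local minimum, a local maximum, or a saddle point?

local minimum

The mixed partial ∂²J/∂x∂y is 0, so the Hessian at any point is diag(J_xx, J_yy) = diag(6x, -6(2y + 5)).
At (4, -3): H = diag(24, 6).
Both eigenvalues are positive, so H is positive definite: a local minimum.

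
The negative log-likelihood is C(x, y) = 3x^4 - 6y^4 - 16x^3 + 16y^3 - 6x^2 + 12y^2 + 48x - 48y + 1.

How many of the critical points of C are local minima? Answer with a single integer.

C separates as a function of x plus a function of y, so ∇C=0 decouples.
∂C/∂x = 12(x - 4)(x - 1)(x + 1) = 0 at x ∈ {-1, 1, 4}; ∂C/∂y = -24(y - 2)(y - 1)(y + 1) = 0 at y ∈ {-1, 1, 2}.
The Hessian is diagonal: diag(C_xx, C_yy). Second derivatives: C_xx(-1)=120, C_xx(1)=-72, C_xx(4)=180; C_yy(-1)=-144, C_yy(1)=48, C_yy(2)=-72.
Local minima occur where both diagonal entries positive: (-1, 1), (4, 1). Count: 2.

2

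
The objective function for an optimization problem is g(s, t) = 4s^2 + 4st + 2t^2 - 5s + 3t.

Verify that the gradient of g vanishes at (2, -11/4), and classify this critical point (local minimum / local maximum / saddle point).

local minimum

∇g = (8s + 4t - 5, 4s + 4t + 3); substituting (2, -11/4) gives ∇g = (0, 0), so (2, -11/4) is indeed a critical point.
The Hessian of g is constant: H = [[8, 4], [4, 4]].
det(H) = 8·4 − 4² = 16.
det(H) > 0 and tr(H) = 12 > 0, so H is positive definite and the point is a local minimum.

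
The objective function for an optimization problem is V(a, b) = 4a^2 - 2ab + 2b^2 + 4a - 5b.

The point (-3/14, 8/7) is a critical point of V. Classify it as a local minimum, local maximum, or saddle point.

local minimum

The Hessian of V is constant: H = [[8, -2], [-2, 4]].
det(H) = 8·4 − (-2)² = 28.
det(H) > 0 and tr(H) = 12 > 0, so H is positive definite and the point is a local minimum.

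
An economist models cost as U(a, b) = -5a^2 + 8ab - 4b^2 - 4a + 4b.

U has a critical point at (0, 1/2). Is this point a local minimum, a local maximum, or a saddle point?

The Hessian of U is constant: H = [[-10, 8], [8, -8]].
det(H) = (-10)·(-8) − 8² = 16.
det(H) > 0 and tr(H) = -18 < 0, so H is negative definite and the point is a local maximum.

local maximum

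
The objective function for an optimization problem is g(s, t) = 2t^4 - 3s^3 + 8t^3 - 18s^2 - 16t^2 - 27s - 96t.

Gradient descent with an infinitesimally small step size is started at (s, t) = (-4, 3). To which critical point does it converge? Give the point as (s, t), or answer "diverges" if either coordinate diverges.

g is separable, so gradient descent decouples: s follows -∂g/∂s, t follows -∂g/∂t.
∂g/∂s = -9(s + 1)(s + 3); at s=-4 this is -27, so s increases.
∂g/∂t = 8(t - 2)(t + 2)(t + 3); at t=3 this is 240, so t decreases.
s converges to its nearest critical value -3 (a local min of the s-part); t converges to 2. The iterate converges to (-3, 2).

(-3, 2)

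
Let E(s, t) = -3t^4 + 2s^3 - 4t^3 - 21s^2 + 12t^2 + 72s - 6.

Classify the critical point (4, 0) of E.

local minimum

The mixed partial ∂²E/∂s∂t is 0, so the Hessian at any point is diag(E_ss, E_tt) = diag(6(2s - 7), 12(-3t^2 - 2t + 2)).
At (4, 0): H = diag(6, 24).
Both eigenvalues are positive, so H is positive definite: a local minimum.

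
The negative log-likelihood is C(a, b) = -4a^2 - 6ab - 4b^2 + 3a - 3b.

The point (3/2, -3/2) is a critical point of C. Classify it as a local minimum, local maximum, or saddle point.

local maximum

The Hessian of C is constant: H = [[-8, -6], [-6, -8]].
det(H) = (-8)·(-8) − (-6)² = 28.
det(H) > 0 and tr(H) = -16 < 0, so H is negative definite and the point is a local maximum.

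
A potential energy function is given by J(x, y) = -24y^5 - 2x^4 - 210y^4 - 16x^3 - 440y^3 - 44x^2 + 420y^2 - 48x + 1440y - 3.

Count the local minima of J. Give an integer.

2

J separates as a function of x plus a function of y, so ∇J=0 decouples.
∂J/∂x = -8(x + 1)(x + 2)(x + 3) = 0 at x ∈ {-3, -2, -1}; ∂J/∂y = -120(y - 1)(y + 1)(y + 3)(y + 4) = 0 at y ∈ {-4, -3, -1, 1}.
The Hessian is diagonal: diag(J_xx, J_yy). Second derivatives: J_xx(-3)=-16, J_xx(-2)=8, J_xx(-1)=-16; J_yy(-4)=1800, J_yy(-3)=-960, J_yy(-1)=1440, J_yy(1)=-4800.
Local minima occur where both diagonal entries positive: (-2, -4), (-2, -1). Count: 2.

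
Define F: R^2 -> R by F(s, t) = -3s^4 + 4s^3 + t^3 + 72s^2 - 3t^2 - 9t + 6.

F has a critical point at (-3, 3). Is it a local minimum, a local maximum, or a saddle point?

saddle point

The mixed partial ∂²F/∂s∂t is 0, so the Hessian at any point is diag(F_ss, F_tt) = diag(12(-3s^2 + 2s + 12), 6(t - 1)).
At (-3, 3): H = diag(-252, 12).
The eigenvalues have opposite signs, so H is indefinite: a saddle point.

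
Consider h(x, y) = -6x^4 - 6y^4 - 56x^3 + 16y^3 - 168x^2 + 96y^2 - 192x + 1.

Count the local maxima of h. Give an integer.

4

h separates as a function of x plus a function of y, so ∇h=0 decouples.
∂h/∂x = -24(x + 1)(x + 2)(x + 4) = 0 at x ∈ {-4, -2, -1}; ∂h/∂y = -24y(y - 4)(y + 2) = 0 at y ∈ {-2, 0, 4}.
The Hessian is diagonal: diag(h_xx, h_yy). Second derivatives: h_xx(-4)=-144, h_xx(-2)=48, h_xx(-1)=-72; h_yy(-2)=-288, h_yy(0)=192, h_yy(4)=-576.
Local maxima occur where both diagonal entries negative: (-4, -2), (-4, 4), (-1, -2), (-1, 4). Count: 4.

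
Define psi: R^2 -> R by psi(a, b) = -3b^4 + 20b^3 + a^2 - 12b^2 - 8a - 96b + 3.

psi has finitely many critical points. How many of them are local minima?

1

psi separates as a function of a plus a function of b, so ∇psi=0 decouples.
∂psi/∂a = 2(a - 4) = 0 at a ∈ {4}; ∂psi/∂b = -12(b - 4)(b - 2)(b + 1) = 0 at b ∈ {-1, 2, 4}.
The Hessian is diagonal: diag(psi_aa, psi_bb). Second derivatives: psi_aa(4)=2; psi_bb(-1)=-180, psi_bb(2)=72, psi_bb(4)=-120.
Local minima occur where both diagonal entries positive: (4, 2). Count: 1.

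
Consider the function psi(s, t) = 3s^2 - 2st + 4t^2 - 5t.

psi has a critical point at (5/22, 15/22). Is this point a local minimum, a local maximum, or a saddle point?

The Hessian of psi is constant: H = [[6, -2], [-2, 8]].
det(H) = 6·8 − (-2)² = 44.
det(H) > 0 and tr(H) = 14 > 0, so H is positive definite and the point is a local minimum.

local minimum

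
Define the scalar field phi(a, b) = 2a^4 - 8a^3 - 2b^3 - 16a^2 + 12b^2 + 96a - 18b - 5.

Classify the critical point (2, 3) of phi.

The mixed partial ∂²phi/∂a∂b is 0, so the Hessian at any point is diag(phi_aa, phi_bb) = diag(8(3a^2 - 6a - 4), 12(-b + 2)).
At (2, 3): H = diag(-32, -12).
Both eigenvalues are negative, so H is negative definite: a local maximum.

local maximum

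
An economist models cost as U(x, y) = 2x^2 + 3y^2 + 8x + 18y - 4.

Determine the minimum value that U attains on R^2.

U(x,y) separates as P(x) + Q(y) − 4, so its minimum is min P + min Q − 4.
P'(x) = 4x + 8 vanishes at x ∈ {-2}; Q'(y) = 6y + 18 vanishes at y ∈ {-3}.
Local minima of P (where P''>0): P(-2)=-8. Local minima of Q: Q(-3)=-27.
So the global minimum of U is P(-2) + Q(-3) − 4 = -8 − 27 − 4 = -39, attained at (-2, -3).

-39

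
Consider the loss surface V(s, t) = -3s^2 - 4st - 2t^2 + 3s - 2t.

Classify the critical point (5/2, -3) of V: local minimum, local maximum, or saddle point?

local maximum

The Hessian of V is constant: H = [[-6, -4], [-4, -4]].
det(H) = (-6)·(-4) − (-4)² = 8.
det(H) > 0 and tr(H) = -10 < 0, so H is negative definite and the point is a local maximum.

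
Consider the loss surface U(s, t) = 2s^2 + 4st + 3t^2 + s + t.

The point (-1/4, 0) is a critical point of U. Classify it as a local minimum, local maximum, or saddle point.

The Hessian of U is constant: H = [[4, 4], [4, 6]].
det(H) = 4·6 − 4² = 8.
det(H) > 0 and tr(H) = 10 > 0, so H is positive definite and the point is a local minimum.

local minimum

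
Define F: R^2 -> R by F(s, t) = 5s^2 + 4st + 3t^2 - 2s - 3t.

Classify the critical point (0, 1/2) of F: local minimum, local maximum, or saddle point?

local minimum

The Hessian of F is constant: H = [[10, 4], [4, 6]].
det(H) = 10·6 − 4² = 44.
det(H) > 0 and tr(H) = 16 > 0, so H is positive definite and the point is a local minimum.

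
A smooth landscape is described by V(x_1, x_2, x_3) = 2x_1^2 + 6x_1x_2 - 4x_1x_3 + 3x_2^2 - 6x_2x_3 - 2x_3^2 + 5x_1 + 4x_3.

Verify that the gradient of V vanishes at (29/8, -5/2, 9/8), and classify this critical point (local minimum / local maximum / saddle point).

saddle point

∇V = (4x_1 + 6x_2 - 4x_3 + 5, 6x_1 + 6x_2 - 6x_3, -4x_1 - 6x_2 - 4x_3 + 4); substituting (29/8, -5/2, 9/8) gives ∇V = (0, 0, 0), so (29/8, -5/2, 9/8) is indeed a critical point.
The Hessian is constant: H = [[4, 6, -4], [6, 6, -6], [-4, -6, -4]].
Leading principal minors: Δ₁ = 4, Δ₂ = -12, Δ₃ = 96.
The minors fit neither the all-positive nor the alternating-sign pattern, so H is indefinite: a saddle point.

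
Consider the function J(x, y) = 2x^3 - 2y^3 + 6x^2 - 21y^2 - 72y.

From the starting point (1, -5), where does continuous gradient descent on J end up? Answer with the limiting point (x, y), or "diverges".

J is separable, so gradient descent decouples: x follows -∂J/∂x, y follows -∂J/∂y.
∂J/∂x = 6x(x + 2); at x=1 this is 18, so x decreases.
∂J/∂y = -6(y + 3)(y + 4); at y=-5 this is -12, so y increases.
x converges to its nearest critical value 0 (a local min of the x-part); y converges to -4. The iterate converges to (0, -4).

(0, -4)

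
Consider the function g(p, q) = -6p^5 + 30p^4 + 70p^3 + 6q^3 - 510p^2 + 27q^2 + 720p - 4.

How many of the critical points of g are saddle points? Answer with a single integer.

4

g separates as a function of p plus a function of q, so ∇g=0 decouples.
∂g/∂p = -30(p - 4)(p - 2)(p - 1)(p + 3) = 0 at p ∈ {-3, 1, 2, 4}; ∂g/∂q = 18q(q + 3) = 0 at q ∈ {-3, 0}.
The Hessian is diagonal: diag(g_pp, g_qq). Second derivatives: g_pp(-3)=4200, g_pp(1)=-360, g_pp(2)=300, g_pp(4)=-1260; g_qq(-3)=-54, g_qq(0)=54.
Saddle points occur where the two diagonal entries have opposite signs: (-3, -3), (1, 0), (2, -3), (4, 0). Count: 4.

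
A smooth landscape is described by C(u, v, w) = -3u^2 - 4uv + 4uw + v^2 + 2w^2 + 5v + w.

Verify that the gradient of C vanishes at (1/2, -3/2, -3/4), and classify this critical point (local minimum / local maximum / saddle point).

∇C = (-6u - 4v + 4w, -4u + 2v + 5, 4u + 4w + 1); substituting (1/2, -3/2, -3/4) gives ∇C = (0, 0, 0), so (1/2, -3/2, -3/4) is indeed a critical point.
The Hessian is constant: H = [[-6, -4, 4], [-4, 2, 0], [4, 0, 4]].
Leading principal minors: Δ₁ = -6, Δ₂ = -28, Δ₃ = -144.
The minors fit neither the all-positive nor the alternating-sign pattern, so H is indefinite: a saddle point.

saddle point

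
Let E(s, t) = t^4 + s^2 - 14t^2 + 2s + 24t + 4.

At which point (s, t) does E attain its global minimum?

(-1, -3)

E(s,t) separates as P(s) + Q(t) + 4, so its minimum is min P + min Q + 4.
P'(s) = 2s + 2 vanishes at s ∈ {-1}; Q'(t) = 4(t - 2)(t - 1)(t + 3) vanishes at t ∈ {-3, 1, 2}.
Local minima of P (where P''>0): P(-1)=-1. Local minima of Q: Q(-3)=-117, Q(2)=8.
So the global minimum of E is P(-1) + Q(-3) + 4 = -1 − 117 + 4 = -114, attained at (-1, -3).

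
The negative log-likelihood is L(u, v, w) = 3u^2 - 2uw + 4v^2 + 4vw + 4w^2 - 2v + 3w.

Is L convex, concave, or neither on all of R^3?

convex

L is quadratic, so its Hessian is the constant matrix H = [[6, 0, -2], [0, 8, 4], [-2, 4, 8]].
Leading principal minors: 6, 48, 256.
All positive ⇒ H ≻ 0 ⇒ convex.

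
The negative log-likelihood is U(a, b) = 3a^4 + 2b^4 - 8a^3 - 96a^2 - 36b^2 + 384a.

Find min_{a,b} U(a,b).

-1954

U(a,b) separates as P(a) + Q(b), so its minimum is min P + min Q.
P'(a) = 12(a - 4)(a - 2)(a + 4) vanishes at a ∈ {-4, 2, 4}; Q'(b) = 8b(b - 3)(b + 3) vanishes at b ∈ {-3, 0, 3}.
Local minima of P (where P''>0): P(-4)=-1792, P(4)=256. Local minima of Q: Q(-3)=-162, Q(3)=-162.
So the global minimum of U is P(-4) + Q(-3) = -1792 − 162 = -1954, attained at (-4, -3).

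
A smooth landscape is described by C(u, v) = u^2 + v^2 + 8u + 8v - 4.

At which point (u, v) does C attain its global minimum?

C(u,v) separates as P(u) + Q(v) − 4, so its minimum is min P + min Q − 4.
P'(u) = 2u + 8 vanishes at u ∈ {-4}; Q'(v) = 2v + 8 vanishes at v ∈ {-4}.
Local minima of P (where P''>0): P(-4)=-16. Local minima of Q: Q(-4)=-16.
So the global minimum of C is P(-4) + Q(-4) − 4 = -16 − 16 − 4 = -36, attained at (-4, -4).

(-4, -4)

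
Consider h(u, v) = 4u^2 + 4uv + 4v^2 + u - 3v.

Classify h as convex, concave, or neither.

convex

h is quadratic, so its Hessian is the constant matrix H = [[8, 4], [4, 8]].
det(H) = 48, tr(H) = 16.
det(H) > 0 and tr(H) > 0, so H is positive definite everywhere: convex.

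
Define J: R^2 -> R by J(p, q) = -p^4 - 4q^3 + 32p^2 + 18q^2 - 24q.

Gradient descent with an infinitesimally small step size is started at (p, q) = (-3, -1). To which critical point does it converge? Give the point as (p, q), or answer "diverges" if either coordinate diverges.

J is separable, so gradient descent decouples: p follows -∂J/∂p, q follows -∂J/∂q.
∂J/∂p = -4p(p - 4)(p + 4); at p=-3 this is -84, so p increases.
∂J/∂q = -12(q - 2)(q - 1); at q=-1 this is -72, so q increases.
p converges to its nearest critical value 0 (a local min of the p-part); q converges to 1. The iterate converges to (0, 1).

(0, 1)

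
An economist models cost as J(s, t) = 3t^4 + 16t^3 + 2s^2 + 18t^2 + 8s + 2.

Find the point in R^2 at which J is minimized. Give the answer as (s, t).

J(s,t) separates as P(s) + Q(t) + 2, so its minimum is min P + min Q + 2.
P'(s) = 4s + 8 vanishes at s ∈ {-2}; Q'(t) = 12t(t + 1)(t + 3) vanishes at t ∈ {-3, -1, 0}.
Local minima of P (where P''>0): P(-2)=-8. Local minima of Q: Q(-3)=-27, Q(0)=0.
So the global minimum of J is P(-2) + Q(-3) + 2 = -8 − 27 + 2 = -33, attained at (-2, -3).

(-2, -3)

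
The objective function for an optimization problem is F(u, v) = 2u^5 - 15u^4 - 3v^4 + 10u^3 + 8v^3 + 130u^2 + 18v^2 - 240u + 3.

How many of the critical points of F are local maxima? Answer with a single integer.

4

F separates as a function of u plus a function of v, so ∇F=0 decouples.
∂F/∂u = 10(u - 4)(u - 3)(u - 1)(u + 2) = 0 at u ∈ {-2, 1, 3, 4}; ∂F/∂v = -12v(v - 3)(v + 1) = 0 at v ∈ {-1, 0, 3}.
The Hessian is diagonal: diag(F_uu, F_vv). Second derivatives: F_uu(-2)=-900, F_uu(1)=180, F_uu(3)=-100, F_uu(4)=180; F_vv(-1)=-48, F_vv(0)=36, F_vv(3)=-144.
Local maxima occur where both diagonal entries negative: (-2, -1), (-2, 3), (3, -1), (3, 3). Count: 4.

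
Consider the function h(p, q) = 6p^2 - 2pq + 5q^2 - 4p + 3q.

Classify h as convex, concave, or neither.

convex

h is quadratic, so its Hessian is the constant matrix H = [[12, -2], [-2, 10]].
det(H) = 116, tr(H) = 22.
det(H) > 0 and tr(H) > 0, so H is positive definite everywhere: convex.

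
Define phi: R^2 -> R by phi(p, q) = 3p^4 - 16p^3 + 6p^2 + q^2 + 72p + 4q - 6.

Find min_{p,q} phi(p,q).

-57

phi(p,q) separates as A(p) + B(q) − 6, so its minimum is min A + min B − 6.
A'(p) = 12(p - 3)(p - 2)(p + 1) vanishes at p ∈ {-1, 2, 3}; B'(q) = 2q + 4 vanishes at q ∈ {-2}.
Local minima of A (where A''>0): A(-1)=-47, A(3)=81. Local minima of B: B(-2)=-4.
So the global minimum of phi is A(-1) + B(-2) − 6 = -47 − 4 − 6 = -57, attained at (-1, -2).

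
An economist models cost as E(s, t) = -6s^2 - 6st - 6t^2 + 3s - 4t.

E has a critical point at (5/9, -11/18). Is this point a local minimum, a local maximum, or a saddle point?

The Hessian of E is constant: H = [[-12, -6], [-6, -12]].
det(H) = (-12)·(-12) − (-6)² = 108.
det(H) > 0 and tr(H) = -24 < 0, so H is negative definite and the point is a local maximum.

local maximum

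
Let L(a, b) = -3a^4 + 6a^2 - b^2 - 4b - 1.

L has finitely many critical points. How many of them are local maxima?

2

L separates as a function of a plus a function of b, so ∇L=0 decouples.
∂L/∂a = -12a(a - 1)(a + 1) = 0 at a ∈ {-1, 0, 1}; ∂L/∂b = -2(b + 2) = 0 at b ∈ {-2}.
The Hessian is diagonal: diag(L_aa, L_bb). Second derivatives: L_aa(-1)=-24, L_aa(0)=12, L_aa(1)=-24; L_bb(-2)=-2.
Local maxima occur where both diagonal entries negative: (-1, -2), (1, -2). Count: 2.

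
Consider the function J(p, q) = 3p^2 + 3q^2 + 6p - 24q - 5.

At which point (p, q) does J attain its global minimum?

J(p,q) separates as A(p) + B(q) − 5, so its minimum is min A + min B − 5.
A'(p) = 6p + 6 vanishes at p ∈ {-1}; B'(q) = 6q - 24 vanishes at q ∈ {4}.
Local minima of A (where A''>0): A(-1)=-3. Local minima of B: B(4)=-48.
So the global minimum of J is A(-1) + B(4) − 5 = -3 − 48 − 5 = -56, attained at (-1, 4).

(-1, 4)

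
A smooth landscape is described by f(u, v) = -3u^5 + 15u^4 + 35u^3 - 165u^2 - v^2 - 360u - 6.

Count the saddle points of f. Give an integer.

f separates as a function of u plus a function of v, so ∇f=0 decouples.
∂f/∂u = -15(u - 4)(u - 3)(u + 1)(u + 2) = 0 at u ∈ {-2, -1, 3, 4}; ∂f/∂v = -2v = 0 at v ∈ {0}.
The Hessian is diagonal: diag(f_uu, f_vv). Second derivatives: f_uu(-2)=450, f_uu(-1)=-300, f_uu(3)=300, f_uu(4)=-450; f_vv(0)=-2.
Saddle points occur where the two diagonal entries have opposite signs: (-2, 0), (3, 0). Count: 2.

2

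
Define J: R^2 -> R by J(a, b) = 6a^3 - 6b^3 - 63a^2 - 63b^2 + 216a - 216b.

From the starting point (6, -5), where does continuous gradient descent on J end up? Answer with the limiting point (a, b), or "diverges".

J is separable, so gradient descent decouples: a follows -∂J/∂a, b follows -∂J/∂b.
∂J/∂a = 18(a - 4)(a - 3); at a=6 this is 108, so a decreases.
∂J/∂b = -18(b + 3)(b + 4); at b=-5 this is -36, so b increases.
a converges to its nearest critical value 4 (a local min of the a-part); b converges to -4. The iterate converges to (4, -4).

(4, -4)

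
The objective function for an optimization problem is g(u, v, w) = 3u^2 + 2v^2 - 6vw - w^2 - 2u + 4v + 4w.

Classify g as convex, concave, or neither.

g is quadratic, so its Hessian is the constant matrix H = [[6, 0, 0], [0, 4, -6], [0, -6, -2]].
Leading principal minors: 6, 24, -264.
Neither pattern holds ⇒ H is indefinite ⇒ neither convex nor concave.

neither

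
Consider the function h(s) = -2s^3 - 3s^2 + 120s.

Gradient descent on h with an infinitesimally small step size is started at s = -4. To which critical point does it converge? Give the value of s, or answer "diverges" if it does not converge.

h'(s) = -6(s - 4)(s + 5), so h'(-4) = 48.
Gradient descent moves in the -h' direction, i.e. s is decreasing.
The nearest critical point in that direction is s = -5, where h'' = 54 > 0 (a local minimum). The iterate converges there.

-5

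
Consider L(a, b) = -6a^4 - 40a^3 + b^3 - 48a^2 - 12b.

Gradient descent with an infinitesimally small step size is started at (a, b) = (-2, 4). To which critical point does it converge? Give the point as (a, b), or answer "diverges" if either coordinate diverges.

L is separable, so gradient descent decouples: a follows -∂L/∂a, b follows -∂L/∂b.
∂L/∂a = -24a(a + 1)(a + 4); at a=-2 this is -96, so a increases.
∂L/∂b = 3(b - 2)(b + 2); at b=4 this is 36, so b decreases.
a converges to its nearest critical value -1 (a local min of the a-part); b converges to 2. The iterate converges to (-1, 2).

(-1, 2)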